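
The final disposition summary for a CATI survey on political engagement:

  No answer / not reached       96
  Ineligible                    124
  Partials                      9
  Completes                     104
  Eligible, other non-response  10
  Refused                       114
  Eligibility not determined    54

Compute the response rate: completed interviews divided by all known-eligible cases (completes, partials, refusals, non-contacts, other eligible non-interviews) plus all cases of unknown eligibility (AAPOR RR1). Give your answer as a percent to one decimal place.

26.9%

Numerator = 104
Denom = 104 + 9 + 114 + 96 + 10 + 54 = 387
RR1 = 104 / 387 = 0.2687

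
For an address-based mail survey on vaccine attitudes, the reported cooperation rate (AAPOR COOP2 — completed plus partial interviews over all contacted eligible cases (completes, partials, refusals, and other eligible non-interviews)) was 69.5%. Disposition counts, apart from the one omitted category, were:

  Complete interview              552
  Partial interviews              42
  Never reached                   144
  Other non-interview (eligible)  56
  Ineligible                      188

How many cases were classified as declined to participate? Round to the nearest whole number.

205

Num = 552 + 42 = 594
COOP2 = 594 / D = 0.695
D = 594 / 0.695 = 854.7
Remaining denominator categories sum to 650
declined to participate = 854.7 − 650 ≈ 205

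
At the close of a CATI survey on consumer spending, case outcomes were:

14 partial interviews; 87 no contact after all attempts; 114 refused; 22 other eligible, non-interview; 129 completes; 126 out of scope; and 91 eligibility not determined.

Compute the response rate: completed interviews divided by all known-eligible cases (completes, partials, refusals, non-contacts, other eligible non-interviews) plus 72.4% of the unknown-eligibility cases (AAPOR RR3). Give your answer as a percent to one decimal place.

Top = 129
Known eligible = 129 + 14 + 114 + 87 + 22 = 366
e × U = 0.7240 × 91 = 65.88
Denom = 366 + 65.88 = 431.88
RR3 = 129 / 431.88 = 0.2987

29.9%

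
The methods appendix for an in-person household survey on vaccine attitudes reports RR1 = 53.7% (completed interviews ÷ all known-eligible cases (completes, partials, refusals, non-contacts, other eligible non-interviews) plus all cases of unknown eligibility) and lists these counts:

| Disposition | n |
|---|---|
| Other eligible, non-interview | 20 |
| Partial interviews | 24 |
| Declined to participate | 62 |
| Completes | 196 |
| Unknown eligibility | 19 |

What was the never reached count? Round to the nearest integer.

RR1 = 196 / D = 0.537
D = 196 / 0.537 = 365.0
Rest of base = 321
never reached = 365.0 − 321 ≈ 44

44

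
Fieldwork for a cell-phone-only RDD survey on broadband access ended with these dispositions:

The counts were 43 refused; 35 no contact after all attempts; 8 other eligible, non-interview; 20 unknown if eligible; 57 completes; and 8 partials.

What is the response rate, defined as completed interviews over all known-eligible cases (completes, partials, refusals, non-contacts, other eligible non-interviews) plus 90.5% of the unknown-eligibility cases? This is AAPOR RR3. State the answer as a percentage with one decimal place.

Num: 57
Eligible (known): 57 + 8 + 43 + 35 + 8 = 151
e × U: 0.9050 × 20 = 18.10
Base: 151 + 18.10 = 169.10
RR3 = 57 / 169.10 = 0.3371

33.7%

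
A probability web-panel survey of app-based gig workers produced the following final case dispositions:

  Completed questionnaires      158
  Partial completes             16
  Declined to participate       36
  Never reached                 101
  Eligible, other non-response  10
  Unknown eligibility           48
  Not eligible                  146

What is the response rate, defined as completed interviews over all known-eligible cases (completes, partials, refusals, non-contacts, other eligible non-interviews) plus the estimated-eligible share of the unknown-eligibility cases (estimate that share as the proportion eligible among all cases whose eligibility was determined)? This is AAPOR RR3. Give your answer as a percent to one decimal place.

44.6%

Top → 158
Known eligible → 158 + 16 + 36 + 101 + 10 = 321
e = 321 / (321 + 146) = 321 / 467 = 0.6874
Eligible share of unknowns → 0.6874 × 48 = 33.00
Base → 321 + 33.00 = 354.00
RR3 = 158 / 354.00 = 0.4463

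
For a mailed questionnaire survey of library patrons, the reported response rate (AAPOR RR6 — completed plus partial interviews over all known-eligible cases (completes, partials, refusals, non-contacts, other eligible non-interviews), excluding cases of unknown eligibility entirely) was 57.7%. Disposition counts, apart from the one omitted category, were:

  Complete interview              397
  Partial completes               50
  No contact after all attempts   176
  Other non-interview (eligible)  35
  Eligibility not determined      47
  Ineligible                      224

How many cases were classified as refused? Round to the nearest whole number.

117

Top → 397 + 50 = 447
RR6 = 447 / D = 0.577
D = 447 / 0.577 = 774.7
Remaining denominator categories sum to 658
refused = 774.7 − 658 ≈ 117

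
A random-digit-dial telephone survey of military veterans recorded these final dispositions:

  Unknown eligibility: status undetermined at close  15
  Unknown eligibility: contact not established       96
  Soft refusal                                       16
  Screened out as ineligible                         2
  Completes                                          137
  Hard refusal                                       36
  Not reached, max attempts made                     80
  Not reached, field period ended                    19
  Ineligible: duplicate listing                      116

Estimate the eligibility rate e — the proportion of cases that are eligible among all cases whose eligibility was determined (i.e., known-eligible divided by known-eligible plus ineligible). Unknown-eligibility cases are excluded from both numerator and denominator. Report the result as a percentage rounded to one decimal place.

70.9%

Refused = 36 + 16 = 52
Never reached = 19 + 80 = 99
Undetermined eligibility = 96 + 15 = 111
Screened out, ineligible = 2 + 116 = 118
Eligible (known) = 137 + 52 + 99 = 288
e = 288 / (288 + 118) = 288 / 406 = 0.7094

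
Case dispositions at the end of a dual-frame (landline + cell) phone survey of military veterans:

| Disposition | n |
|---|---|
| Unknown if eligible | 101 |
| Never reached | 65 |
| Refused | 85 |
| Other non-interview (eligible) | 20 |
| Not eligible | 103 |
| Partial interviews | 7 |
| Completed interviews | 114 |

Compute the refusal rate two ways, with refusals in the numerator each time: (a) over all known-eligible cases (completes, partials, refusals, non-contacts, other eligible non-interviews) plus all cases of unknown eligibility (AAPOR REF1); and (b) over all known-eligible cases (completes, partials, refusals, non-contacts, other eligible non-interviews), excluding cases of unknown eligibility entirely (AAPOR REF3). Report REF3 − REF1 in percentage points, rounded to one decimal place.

7.5

Num → 85
Denominator → 114 + 7 + 85 + 65 + 20 + 101 = 392
REF1 = 85 / 392 = 0.2168
Denominator → 114 + 7 + 85 + 65 + 20 = 291
REF3 = 85 / 291 = 0.2921
Difference = 29.21 − 21.68 = 7.53 percentage points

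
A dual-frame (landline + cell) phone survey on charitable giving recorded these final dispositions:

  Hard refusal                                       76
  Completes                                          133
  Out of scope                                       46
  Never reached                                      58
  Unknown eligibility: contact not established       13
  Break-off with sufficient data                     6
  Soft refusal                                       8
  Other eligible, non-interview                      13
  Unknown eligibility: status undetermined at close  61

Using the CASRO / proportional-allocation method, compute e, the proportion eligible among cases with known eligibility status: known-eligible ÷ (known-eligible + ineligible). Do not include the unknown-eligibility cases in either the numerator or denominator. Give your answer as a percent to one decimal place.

86.5%

Refusals = 76 + 8 = 84
Eligibility not determined = 13 + 61 = 74
Eligible (known) → 133 + 6 + 84 + 58 + 13 = 294
e = 294 / (294 + 46) = 294 / 340 = 0.8647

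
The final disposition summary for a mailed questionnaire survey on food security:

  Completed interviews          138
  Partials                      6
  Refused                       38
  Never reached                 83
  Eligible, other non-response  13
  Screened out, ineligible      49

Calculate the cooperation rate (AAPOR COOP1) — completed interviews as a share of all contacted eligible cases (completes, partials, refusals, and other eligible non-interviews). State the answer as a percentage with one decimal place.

Num → 138
Base → 138 + 6 + 38 + 13 = 195
COOP1 = 138 / 195 = 0.7077

70.8%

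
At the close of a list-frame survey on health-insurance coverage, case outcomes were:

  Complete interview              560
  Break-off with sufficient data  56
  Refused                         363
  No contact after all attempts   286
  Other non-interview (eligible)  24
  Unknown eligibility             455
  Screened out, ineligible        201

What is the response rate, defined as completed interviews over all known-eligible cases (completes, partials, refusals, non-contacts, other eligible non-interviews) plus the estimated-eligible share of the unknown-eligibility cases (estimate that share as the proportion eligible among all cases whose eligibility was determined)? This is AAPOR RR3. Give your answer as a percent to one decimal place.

33.3%

Numerator → 560
Eligible (known) → 560 + 56 + 363 + 286 + 24 = 1289
e = 1289 / (1289 + 201) = 1289 / 1490 = 0.8651
e × U → 0.8651 × 455 = 393.62
Denominator → 1289 + 393.62 = 1682.62
RR3 = 560 / 1682.62 = 0.3328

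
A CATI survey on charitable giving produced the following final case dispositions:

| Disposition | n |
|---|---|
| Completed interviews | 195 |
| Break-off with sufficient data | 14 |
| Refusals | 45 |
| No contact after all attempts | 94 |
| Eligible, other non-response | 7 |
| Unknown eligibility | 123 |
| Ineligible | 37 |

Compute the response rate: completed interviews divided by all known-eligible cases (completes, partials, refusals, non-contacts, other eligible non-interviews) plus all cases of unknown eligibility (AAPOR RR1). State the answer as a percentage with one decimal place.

40.8%

Top → 195
Denominator → 195 + 14 + 45 + 94 + 7 + 123 = 478
RR1 = 195 / 478 = 0.4079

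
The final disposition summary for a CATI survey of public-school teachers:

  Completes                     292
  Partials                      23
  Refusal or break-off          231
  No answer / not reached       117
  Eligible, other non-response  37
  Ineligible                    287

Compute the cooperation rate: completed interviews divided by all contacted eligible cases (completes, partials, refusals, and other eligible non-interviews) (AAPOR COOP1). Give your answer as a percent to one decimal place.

Num → 292
Denominator → 292 + 23 + 231 + 37 = 583
COOP1 = 292 / 583 = 0.5009

50.1%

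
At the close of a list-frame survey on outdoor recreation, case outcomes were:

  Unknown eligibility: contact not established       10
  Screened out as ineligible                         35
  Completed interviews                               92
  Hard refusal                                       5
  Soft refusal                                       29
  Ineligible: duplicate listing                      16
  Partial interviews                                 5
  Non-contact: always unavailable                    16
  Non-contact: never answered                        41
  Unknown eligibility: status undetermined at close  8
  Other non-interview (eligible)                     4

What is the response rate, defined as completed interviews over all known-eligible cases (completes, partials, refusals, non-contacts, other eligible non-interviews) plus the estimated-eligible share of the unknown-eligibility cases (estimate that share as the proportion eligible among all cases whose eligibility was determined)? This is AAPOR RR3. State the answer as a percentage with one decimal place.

Refused = 5 + 29 = 34
Never reached = 41 + 16 = 57
Unknown if eligible = 10 + 8 = 18
Screened out, ineligible = 35 + 16 = 51
Numerator: 92
Known eligible: 92 + 5 + 34 + 57 + 4 = 192
e = 192 / (192 + 51) = 192 / 243 = 0.7901
Eligible share of unknowns: 0.7901 × 18 = 14.22
Denom: 192 + 14.22 = 206.22
RR3 = 92 / 206.22 = 0.4461

44.6%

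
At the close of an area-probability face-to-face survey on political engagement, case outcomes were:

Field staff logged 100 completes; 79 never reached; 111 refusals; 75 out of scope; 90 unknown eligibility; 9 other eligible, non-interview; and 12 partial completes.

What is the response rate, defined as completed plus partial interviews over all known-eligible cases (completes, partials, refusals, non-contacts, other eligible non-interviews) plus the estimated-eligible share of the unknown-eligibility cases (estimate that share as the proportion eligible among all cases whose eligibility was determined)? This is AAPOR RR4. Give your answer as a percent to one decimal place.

29.2%

Top = 100 + 12 = 112
Eligible (known) = 100 + 12 + 111 + 79 + 9 = 311
e = 311 / (311 + 75) = 311 / 386 = 0.8057
Eligible share of unknowns = 0.8057 × 90 = 72.51
Base = 311 + 72.51 = 383.51
RR4 = 112 / 383.51 = 0.2920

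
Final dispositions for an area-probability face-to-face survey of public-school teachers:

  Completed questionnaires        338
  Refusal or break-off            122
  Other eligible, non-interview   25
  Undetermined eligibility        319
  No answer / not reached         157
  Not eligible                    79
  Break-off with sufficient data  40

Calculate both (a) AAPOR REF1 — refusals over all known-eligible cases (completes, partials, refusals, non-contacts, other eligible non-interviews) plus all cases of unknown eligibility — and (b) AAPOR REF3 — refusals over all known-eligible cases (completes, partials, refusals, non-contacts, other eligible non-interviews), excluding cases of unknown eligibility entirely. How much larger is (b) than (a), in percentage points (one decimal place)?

Num → 122
Base → 338 + 40 + 122 + 157 + 25 + 319 = 1001
REF1 = 122 / 1001 = 0.1219
Base → 338 + 40 + 122 + 157 + 25 = 682
REF3 = 122 / 682 = 0.1789
Difference = 17.89 − 12.19 = 5.70 percentage points

5.7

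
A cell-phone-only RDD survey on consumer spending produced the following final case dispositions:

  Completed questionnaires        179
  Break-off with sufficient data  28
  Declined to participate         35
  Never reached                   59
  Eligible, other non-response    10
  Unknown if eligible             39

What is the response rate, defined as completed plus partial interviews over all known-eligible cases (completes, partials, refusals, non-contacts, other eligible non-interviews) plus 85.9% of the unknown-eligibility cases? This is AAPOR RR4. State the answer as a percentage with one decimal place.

60.1%

Num: 179 + 28 = 207
Determined eligible: 179 + 28 + 35 + 59 + 10 = 311
Eligible share of unknowns: 0.8590 × 39 = 33.50
Denom: 311 + 33.50 = 344.50
RR4 = 207 / 344.50 = 0.6009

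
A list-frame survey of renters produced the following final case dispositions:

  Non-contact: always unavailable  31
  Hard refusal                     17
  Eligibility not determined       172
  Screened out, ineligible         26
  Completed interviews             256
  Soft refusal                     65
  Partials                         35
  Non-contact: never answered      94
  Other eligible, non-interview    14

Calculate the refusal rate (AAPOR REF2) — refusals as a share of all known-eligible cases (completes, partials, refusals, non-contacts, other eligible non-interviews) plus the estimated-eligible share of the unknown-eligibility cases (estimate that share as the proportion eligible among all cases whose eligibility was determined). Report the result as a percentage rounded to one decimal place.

12.1%

Refusal or break-off = 17 + 65 = 82
No answer / not reached = 94 + 31 = 125
Num: 82
Known eligible: 256 + 35 + 82 + 125 + 14 = 512
e = 512 / (512 + 26) = 512 / 538 = 0.9517
Estimated eligible among unknowns: 0.9517 × 172 = 163.69
Base: 512 + 163.69 = 675.69
REF2 = 82 / 675.69 = 0.1214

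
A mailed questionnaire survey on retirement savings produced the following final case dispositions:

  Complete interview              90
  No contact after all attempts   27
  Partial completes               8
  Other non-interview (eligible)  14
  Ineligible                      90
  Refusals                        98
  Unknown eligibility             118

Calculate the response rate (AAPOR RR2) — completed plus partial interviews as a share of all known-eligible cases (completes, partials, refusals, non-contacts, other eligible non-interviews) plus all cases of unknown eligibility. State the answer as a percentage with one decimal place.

27.6%

Num = 90 + 8 = 98
Base = 90 + 8 + 98 + 27 + 14 + 118 = 355
RR2 = 98 / 355 = 0.2761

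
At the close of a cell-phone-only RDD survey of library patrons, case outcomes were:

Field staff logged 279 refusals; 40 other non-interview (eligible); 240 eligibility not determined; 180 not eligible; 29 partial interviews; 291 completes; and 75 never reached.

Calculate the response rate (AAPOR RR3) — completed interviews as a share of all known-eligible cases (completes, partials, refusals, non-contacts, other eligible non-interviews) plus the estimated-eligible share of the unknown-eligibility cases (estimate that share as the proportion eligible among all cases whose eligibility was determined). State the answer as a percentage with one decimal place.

Numerator: 291
Known eligible: 291 + 29 + 279 + 75 + 40 = 714
e = 714 / (714 + 180) = 714 / 894 = 0.7987
Estimated eligible among unknowns: 0.7987 × 240 = 191.69
Denominator: 714 + 191.69 = 905.69
RR3 = 291 / 905.69 = 0.3213

32.1%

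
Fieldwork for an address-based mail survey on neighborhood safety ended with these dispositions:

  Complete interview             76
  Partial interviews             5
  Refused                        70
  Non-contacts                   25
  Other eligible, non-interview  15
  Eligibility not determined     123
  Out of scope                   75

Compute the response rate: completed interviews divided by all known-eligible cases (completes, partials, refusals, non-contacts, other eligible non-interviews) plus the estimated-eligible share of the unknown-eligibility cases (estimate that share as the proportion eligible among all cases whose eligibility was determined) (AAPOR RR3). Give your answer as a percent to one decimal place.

Top → 76
Known eligible → 76 + 5 + 70 + 25 + 15 = 191
e = 191 / (191 + 75) = 191 / 266 = 0.7180
Estimated eligible among unknowns → 0.7180 × 123 = 88.31
Denom → 191 + 88.31 = 279.31
RR3 = 76 / 279.31 = 0.2721

27.2%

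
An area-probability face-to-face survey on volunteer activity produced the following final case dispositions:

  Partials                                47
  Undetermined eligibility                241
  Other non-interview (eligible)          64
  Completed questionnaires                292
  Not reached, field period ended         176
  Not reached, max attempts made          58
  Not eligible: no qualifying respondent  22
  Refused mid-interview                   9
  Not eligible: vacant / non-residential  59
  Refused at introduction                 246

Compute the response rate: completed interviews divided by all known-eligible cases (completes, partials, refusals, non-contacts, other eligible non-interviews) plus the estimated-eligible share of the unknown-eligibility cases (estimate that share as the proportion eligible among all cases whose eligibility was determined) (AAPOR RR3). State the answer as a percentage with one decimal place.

26.2%

Refusal or break-off = 246 + 9 = 255
Never reached = 176 + 58 = 234
Ineligible = 22 + 59 = 81
Num: 292
Determined eligible: 292 + 47 + 255 + 234 + 64 = 892
e = 892 / (892 + 81) = 892 / 973 = 0.9168
e × U: 0.9168 × 241 = 220.95
Denom: 892 + 220.95 = 1112.95
RR3 = 292 / 1112.95 = 0.2624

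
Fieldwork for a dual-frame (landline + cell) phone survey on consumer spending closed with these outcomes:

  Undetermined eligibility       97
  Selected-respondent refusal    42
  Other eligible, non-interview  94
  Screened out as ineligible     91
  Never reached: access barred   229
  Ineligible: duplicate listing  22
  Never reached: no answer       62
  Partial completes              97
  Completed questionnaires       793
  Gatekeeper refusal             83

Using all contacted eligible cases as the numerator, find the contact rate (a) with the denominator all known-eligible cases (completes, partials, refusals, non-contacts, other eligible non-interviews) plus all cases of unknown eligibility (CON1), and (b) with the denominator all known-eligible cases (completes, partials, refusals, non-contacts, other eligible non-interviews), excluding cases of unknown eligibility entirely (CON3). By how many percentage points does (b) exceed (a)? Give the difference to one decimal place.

5.1

Refusal or break-off = 83 + 42 = 125
Non-contacts = 62 + 229 = 291
Not eligible = 91 + 22 = 113
Num: 793 + 97 + 125 + 94 = 1109
Denominator: 793 + 97 + 125 + 291 + 94 + 97 = 1497
CON1 = 1109 / 1497 = 0.7408
Denominator: 793 + 97 + 125 + 291 + 94 = 1400
CON3 = 1109 / 1400 = 0.7921
Difference = 79.21 − 74.08 = 5.13 percentage points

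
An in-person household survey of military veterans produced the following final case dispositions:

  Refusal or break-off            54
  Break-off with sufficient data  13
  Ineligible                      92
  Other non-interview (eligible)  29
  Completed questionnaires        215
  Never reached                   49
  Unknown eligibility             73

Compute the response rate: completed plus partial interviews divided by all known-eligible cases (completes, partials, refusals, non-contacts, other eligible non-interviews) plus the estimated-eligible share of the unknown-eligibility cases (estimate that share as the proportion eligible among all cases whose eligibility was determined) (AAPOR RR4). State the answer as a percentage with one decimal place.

Num = 215 + 13 = 228
Determined eligible = 215 + 13 + 54 + 49 + 29 = 360
e = 360 / (360 + 92) = 360 / 452 = 0.7965
e × U = 0.7965 × 73 = 58.14
Base = 360 + 58.14 = 418.14
RR4 = 228 / 418.14 = 0.5453

54.5%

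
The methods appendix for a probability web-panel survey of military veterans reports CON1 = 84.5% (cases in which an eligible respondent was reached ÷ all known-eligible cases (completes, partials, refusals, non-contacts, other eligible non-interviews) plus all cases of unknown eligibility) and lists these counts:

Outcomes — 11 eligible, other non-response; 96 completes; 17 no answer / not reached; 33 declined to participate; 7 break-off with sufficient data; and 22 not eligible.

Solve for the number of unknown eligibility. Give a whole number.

10

Num → 96 + 7 + 33 + 11 = 147
CON1 = 147 / D = 0.845
D = 147 / 0.845 = 174.0
Other denominator terms total 164
unknown eligibility = 174.0 − 164 ≈ 10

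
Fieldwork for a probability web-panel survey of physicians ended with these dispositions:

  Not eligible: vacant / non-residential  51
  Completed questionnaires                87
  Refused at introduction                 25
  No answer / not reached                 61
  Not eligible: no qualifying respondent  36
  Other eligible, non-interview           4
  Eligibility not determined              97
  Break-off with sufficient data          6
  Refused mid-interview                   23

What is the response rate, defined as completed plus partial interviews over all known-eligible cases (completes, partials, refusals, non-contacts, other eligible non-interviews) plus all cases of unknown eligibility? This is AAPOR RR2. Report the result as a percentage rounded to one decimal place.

Refusal or break-off = 25 + 23 = 48
Ineligible = 36 + 51 = 87
Top → 87 + 6 = 93
Denom → 87 + 6 + 48 + 61 + 4 + 97 = 303
RR2 = 93 / 303 = 0.3069

30.7%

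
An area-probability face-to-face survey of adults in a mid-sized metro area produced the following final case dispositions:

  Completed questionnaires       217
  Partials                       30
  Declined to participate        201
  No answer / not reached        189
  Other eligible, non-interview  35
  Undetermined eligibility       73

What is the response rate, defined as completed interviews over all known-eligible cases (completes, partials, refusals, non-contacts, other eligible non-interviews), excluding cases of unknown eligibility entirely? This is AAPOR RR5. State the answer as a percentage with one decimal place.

32.3%

Top: 217
Denominator: 217 + 30 + 201 + 189 + 35 = 672
RR5 = 217 / 672 = 0.3229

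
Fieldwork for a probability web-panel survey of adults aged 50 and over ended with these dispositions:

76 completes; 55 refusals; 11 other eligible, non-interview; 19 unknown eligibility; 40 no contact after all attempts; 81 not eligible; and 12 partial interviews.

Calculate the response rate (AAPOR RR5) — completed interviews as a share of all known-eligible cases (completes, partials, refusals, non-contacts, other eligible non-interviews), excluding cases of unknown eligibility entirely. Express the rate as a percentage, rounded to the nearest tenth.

39.2%

Top: 76
Base: 76 + 12 + 55 + 40 + 11 = 194
RR5 = 76 / 194 = 0.3918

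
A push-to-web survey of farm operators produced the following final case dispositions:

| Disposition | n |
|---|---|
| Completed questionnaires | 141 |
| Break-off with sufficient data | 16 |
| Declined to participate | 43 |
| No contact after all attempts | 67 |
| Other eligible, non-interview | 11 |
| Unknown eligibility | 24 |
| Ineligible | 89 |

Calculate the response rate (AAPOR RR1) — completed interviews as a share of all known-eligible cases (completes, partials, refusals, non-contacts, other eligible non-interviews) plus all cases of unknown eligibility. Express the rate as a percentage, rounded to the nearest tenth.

Numerator: 141
Denominator: 141 + 16 + 43 + 67 + 11 + 24 = 302
RR1 = 141 / 302 = 0.4669

46.7%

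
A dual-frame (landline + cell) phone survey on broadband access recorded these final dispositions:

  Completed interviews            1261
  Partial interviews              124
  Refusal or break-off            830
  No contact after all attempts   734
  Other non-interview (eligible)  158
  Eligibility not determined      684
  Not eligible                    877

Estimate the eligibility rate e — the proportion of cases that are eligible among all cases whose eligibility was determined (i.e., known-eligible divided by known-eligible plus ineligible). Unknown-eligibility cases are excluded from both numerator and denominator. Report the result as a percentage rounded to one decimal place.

78.0%

Determined eligible → 1261 + 124 + 830 + 734 + 158 = 3107
e = 3107 / (3107 + 877) = 3107 / 3984 = 0.7799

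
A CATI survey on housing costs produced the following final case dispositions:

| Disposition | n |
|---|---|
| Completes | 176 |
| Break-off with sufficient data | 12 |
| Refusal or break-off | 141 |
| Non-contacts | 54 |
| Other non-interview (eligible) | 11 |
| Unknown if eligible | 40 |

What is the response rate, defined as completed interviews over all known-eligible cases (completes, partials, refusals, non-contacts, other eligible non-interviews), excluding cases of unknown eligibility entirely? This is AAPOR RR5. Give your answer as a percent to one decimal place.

44.7%

Numerator: 176
Base: 176 + 12 + 141 + 54 + 11 = 394
RR5 = 176 / 394 = 0.4467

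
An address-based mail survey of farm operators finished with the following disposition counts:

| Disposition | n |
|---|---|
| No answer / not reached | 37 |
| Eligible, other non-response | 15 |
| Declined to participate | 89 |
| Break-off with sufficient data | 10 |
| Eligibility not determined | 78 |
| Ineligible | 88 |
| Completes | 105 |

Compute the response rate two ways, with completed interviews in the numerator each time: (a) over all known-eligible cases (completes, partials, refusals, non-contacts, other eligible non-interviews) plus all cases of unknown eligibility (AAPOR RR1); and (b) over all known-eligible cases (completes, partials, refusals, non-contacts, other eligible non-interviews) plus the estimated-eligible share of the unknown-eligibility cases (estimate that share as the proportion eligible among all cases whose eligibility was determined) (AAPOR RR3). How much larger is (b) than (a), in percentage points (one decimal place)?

Num → 105
Denom → 105 + 10 + 89 + 37 + 15 + 78 = 334
RR1 = 105 / 334 = 0.3144
Known eligible → 105 + 10 + 89 + 37 + 15 = 256
e = 256 / (256 + 88) = 256 / 344 = 0.7442
Eligible share of unknowns → 0.7442 × 78 = 58.05
Denom → 256 + 58.05 = 314.05
RR3 = 105 / 314.05 = 0.3343
Difference = 33.43 − 31.44 = 1.99 percentage points

2.0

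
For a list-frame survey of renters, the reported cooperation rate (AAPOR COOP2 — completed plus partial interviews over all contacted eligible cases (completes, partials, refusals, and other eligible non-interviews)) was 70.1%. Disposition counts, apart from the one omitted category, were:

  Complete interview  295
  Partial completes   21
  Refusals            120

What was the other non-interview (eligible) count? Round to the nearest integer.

Top → 295 + 21 = 316
COOP2 = 316 / D = 0.701
D = 316 / 0.701 = 450.8
Remaining denominator categories sum to 436
other non-interview (eligible) = 450.8 − 436 ≈ 15

15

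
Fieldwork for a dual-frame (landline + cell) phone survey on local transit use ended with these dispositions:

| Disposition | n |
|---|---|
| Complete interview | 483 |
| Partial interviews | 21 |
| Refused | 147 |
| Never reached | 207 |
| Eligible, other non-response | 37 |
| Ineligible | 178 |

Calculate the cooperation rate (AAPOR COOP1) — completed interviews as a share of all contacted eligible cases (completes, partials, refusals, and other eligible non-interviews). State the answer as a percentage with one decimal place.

70.2%

Numerator → 483
Denominator → 483 + 21 + 147 + 37 = 688
COOP1 = 483 / 688 = 0.7020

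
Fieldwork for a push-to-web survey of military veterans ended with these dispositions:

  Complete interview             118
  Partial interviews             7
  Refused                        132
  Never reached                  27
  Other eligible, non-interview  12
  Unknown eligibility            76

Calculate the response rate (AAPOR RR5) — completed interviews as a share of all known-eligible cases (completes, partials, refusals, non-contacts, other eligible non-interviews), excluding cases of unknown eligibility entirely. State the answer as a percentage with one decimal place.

Numerator → 118
Denominator → 118 + 7 + 132 + 27 + 12 = 296
RR5 = 118 / 296 = 0.3986

39.9%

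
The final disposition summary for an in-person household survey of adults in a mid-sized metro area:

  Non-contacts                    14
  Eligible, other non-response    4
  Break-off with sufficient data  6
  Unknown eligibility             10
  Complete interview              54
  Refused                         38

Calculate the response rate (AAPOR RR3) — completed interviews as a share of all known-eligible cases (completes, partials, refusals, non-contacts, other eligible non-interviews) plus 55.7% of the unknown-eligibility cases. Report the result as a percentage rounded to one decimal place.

Top: 54
Eligible (known): 54 + 6 + 38 + 14 + 4 = 116
Estimated eligible among unknowns: 0.5570 × 10 = 5.57
Base: 116 + 5.57 = 121.57
RR3 = 54 / 121.57 = 0.4442

44.4%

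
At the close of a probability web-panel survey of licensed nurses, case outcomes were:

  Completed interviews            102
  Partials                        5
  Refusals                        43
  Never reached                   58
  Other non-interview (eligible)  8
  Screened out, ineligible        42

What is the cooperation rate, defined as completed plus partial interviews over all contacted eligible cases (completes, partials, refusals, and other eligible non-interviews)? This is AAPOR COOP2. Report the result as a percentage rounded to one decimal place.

67.7%

Top: 102 + 5 = 107
Denominator: 102 + 5 + 43 + 8 = 158
COOP2 = 107 / 158 = 0.6772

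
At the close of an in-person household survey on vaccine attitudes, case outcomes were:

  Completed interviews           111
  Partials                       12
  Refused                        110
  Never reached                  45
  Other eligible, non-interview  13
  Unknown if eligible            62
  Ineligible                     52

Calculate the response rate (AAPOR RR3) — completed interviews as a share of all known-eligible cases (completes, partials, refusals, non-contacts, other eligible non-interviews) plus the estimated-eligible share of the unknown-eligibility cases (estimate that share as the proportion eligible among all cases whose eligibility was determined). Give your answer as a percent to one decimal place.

32.3%

Top = 111
Known eligible = 111 + 12 + 110 + 45 + 13 = 291
e = 291 / (291 + 52) = 291 / 343 = 0.8484
e × U = 0.8484 × 62 = 52.60
Base = 291 + 52.60 = 343.60
RR3 = 111 / 343.60 = 0.3231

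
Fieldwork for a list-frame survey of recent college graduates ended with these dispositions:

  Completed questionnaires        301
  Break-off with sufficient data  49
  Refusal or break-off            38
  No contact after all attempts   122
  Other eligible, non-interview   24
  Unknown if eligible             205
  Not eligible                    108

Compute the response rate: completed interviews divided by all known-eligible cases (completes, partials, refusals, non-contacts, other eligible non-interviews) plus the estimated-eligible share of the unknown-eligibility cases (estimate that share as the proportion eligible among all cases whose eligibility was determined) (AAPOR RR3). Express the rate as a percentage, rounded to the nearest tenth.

Numerator: 301
Eligible (known): 301 + 49 + 38 + 122 + 24 = 534
e = 534 / (534 + 108) = 534 / 642 = 0.8318
Estimated eligible among unknowns: 0.8318 × 205 = 170.52
Denom: 534 + 170.52 = 704.52
RR3 = 301 / 704.52 = 0.4272

42.7%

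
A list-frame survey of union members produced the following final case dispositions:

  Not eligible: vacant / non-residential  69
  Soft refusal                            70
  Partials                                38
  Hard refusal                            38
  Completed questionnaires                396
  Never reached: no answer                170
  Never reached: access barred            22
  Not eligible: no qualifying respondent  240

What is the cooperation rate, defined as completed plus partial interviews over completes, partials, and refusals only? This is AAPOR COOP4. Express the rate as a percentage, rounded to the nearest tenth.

80.1%

Refusal or break-off = 38 + 70 = 108
Never reached = 170 + 22 = 192
Out of scope = 240 + 69 = 309
Numerator = 396 + 38 = 434
Denominator = 396 + 38 + 108 = 542
COOP4 = 434 / 542 = 0.8007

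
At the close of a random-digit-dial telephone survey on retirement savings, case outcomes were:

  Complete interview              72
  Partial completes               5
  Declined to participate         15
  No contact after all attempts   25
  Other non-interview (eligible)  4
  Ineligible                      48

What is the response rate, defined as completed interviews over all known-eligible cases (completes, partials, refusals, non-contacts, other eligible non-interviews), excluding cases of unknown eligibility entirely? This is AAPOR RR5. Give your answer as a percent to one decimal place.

59.5%

Num → 72
Base → 72 + 5 + 15 + 25 + 4 = 121
RR5 = 72 / 121 = 0.5950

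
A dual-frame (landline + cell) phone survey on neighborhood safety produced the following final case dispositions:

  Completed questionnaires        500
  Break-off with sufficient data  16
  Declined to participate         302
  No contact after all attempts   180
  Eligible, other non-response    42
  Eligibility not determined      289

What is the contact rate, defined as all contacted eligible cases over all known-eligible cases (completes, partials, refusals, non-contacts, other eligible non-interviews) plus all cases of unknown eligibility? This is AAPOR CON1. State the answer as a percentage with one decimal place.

Top: 500 + 16 + 302 + 42 = 860
Denom: 500 + 16 + 302 + 180 + 42 + 289 = 1329
CON1 = 860 / 1329 = 0.6471

64.7%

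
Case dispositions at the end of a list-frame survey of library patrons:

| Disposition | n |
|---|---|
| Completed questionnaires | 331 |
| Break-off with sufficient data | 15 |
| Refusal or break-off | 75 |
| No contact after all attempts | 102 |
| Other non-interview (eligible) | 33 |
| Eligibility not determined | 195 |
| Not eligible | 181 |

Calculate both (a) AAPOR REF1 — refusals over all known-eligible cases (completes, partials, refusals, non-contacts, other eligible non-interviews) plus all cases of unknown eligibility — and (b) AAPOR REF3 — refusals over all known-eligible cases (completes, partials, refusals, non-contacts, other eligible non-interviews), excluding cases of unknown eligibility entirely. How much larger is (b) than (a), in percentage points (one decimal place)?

3.5

Num = 75
Denom = 331 + 15 + 75 + 102 + 33 + 195 = 751
REF1 = 75 / 751 = 0.0999
Denom = 331 + 15 + 75 + 102 + 33 = 556
REF3 = 75 / 556 = 0.1349
Difference = 13.49 − 9.99 = 3.50 percentage points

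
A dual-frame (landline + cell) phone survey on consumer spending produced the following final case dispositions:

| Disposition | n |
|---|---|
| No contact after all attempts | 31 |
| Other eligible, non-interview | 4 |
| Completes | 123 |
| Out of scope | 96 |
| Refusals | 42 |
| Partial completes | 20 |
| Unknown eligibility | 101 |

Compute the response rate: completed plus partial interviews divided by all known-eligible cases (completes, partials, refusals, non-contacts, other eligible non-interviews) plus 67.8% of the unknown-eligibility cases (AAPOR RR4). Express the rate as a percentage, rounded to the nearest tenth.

Num: 123 + 20 = 143
Eligible (known): 123 + 20 + 42 + 31 + 4 = 220
Eligible share of unknowns: 0.6780 × 101 = 68.48
Base: 220 + 68.48 = 288.48
RR4 = 143 / 288.48 = 0.4957

49.6%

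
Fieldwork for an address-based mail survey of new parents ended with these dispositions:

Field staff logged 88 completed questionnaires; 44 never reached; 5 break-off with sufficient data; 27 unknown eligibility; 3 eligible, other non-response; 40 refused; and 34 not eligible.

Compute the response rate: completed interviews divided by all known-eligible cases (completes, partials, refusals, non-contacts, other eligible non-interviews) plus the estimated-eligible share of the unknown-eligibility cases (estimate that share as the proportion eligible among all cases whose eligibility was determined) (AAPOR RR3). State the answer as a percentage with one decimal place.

43.4%

Top → 88
Eligible (known) → 88 + 5 + 40 + 44 + 3 = 180
e = 180 / (180 + 34) = 180 / 214 = 0.8411
e × U → 0.8411 × 27 = 22.71
Denominator → 180 + 22.71 = 202.71
RR3 = 88 / 202.71 = 0.4341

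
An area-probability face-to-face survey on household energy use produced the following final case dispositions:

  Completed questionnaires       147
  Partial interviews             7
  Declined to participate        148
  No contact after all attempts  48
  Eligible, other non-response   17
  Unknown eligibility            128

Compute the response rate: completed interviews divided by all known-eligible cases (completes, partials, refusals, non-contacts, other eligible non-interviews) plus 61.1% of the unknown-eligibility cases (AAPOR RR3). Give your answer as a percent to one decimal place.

Num = 147
Known eligible = 147 + 7 + 148 + 48 + 17 = 367
Eligible share of unknowns = 0.6110 × 128 = 78.21
Base = 367 + 78.21 = 445.21
RR3 = 147 / 445.21 = 0.3302

33.0%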